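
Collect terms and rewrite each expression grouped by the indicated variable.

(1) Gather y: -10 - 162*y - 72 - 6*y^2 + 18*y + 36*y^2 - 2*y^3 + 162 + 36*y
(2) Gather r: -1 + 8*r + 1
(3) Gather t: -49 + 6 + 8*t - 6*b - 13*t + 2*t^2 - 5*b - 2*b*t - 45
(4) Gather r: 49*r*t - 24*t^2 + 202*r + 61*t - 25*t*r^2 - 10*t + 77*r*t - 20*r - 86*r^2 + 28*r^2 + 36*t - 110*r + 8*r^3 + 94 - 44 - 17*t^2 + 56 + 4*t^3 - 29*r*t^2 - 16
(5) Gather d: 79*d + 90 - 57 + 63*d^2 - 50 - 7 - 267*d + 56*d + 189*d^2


(1) = -2*y^3 + 30*y^2 - 108*y + 80
(2) = 8*r
(3) = -11*b + 2*t^2 + t*(-2*b - 5) - 88
(4) = 8*r^3 + r^2*(-25*t - 58) + r*(-29*t^2 + 126*t + 72) + 4*t^3 - 41*t^2 + 87*t + 90
(5) = 252*d^2 - 132*d - 24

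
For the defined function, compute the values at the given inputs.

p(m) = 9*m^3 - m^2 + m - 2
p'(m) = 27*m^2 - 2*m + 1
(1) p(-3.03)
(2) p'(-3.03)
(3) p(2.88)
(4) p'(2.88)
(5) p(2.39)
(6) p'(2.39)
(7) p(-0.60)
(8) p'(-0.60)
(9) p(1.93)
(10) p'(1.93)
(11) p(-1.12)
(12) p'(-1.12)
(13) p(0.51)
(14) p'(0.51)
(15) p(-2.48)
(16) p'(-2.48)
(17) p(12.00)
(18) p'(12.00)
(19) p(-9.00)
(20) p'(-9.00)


(1) = -264.57
(2) = 254.94
(3) = 207.58
(4) = 219.19
(5) = 117.55
(6) = 150.45
(7) = -4.90
(8) = 11.92
(9) = 60.91
(10) = 97.71
(11) = -17.02
(12) = 37.11
(13) = -0.56
(14) = 7.00
(15) = -147.91
(16) = 172.02
(17) = 15418.00
(18) = 3865.00
(19) = -6653.00
(20) = 2206.00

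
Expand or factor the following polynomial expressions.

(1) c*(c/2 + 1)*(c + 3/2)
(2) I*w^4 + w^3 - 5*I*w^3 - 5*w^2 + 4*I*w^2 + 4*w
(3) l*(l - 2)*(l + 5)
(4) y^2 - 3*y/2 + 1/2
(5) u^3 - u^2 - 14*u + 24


(1) = c^3/2 + 7*c^2/4 + 3*c/2
(2) = w*(w - 4)*(w - I)*(I*w - I)
(3) = l^3 + 3*l^2 - 10*l
(4) = (y - 1)*(y - 1/2)
(5) = (u - 3)*(u - 2)*(u + 4)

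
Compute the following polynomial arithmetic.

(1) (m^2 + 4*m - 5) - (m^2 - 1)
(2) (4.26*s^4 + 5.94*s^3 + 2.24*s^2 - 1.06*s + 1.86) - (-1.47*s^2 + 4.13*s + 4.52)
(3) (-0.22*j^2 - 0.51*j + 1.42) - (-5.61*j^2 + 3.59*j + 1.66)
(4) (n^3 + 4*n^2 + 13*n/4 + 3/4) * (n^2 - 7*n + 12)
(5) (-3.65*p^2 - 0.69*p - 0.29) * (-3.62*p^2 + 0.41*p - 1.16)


(1) = 4*m - 4
(2) = 4.26*s^4 + 5.94*s^3 + 3.71*s^2 - 5.19*s - 2.66
(3) = 5.39*j^2 - 4.1*j - 0.24
(4) = n^5 - 3*n^4 - 51*n^3/4 + 26*n^2 + 135*n/4 + 9
(5) = 13.213*p^4 + 1.0013*p^3 + 5.0009*p^2 + 0.6815*p + 0.3364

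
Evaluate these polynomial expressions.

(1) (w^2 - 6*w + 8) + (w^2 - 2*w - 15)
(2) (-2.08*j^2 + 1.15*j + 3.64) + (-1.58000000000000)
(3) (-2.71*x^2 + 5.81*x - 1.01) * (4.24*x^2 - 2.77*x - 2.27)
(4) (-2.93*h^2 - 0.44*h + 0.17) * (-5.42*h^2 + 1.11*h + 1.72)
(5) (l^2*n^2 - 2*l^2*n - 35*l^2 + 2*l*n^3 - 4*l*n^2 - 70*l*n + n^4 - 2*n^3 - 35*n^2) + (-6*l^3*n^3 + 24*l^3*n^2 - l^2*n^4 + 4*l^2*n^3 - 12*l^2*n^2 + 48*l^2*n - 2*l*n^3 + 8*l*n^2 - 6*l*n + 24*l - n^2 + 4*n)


(1) = 2*w^2 - 8*w - 7
(2) = -2.08*j^2 + 1.15*j + 2.06
(3) = -11.4904*x^4 + 32.1411*x^3 - 14.2244*x^2 - 10.391*x + 2.2927
(4) = 15.8806*h^4 - 0.8675*h^3 - 6.4494*h^2 - 0.5681*h + 0.2924
(5) = -6*l^3*n^3 + 24*l^3*n^2 - l^2*n^4 + 4*l^2*n^3 - 11*l^2*n^2 + 46*l^2*n - 35*l^2 + 4*l*n^2 - 76*l*n + 24*l + n^4 - 2*n^3 - 36*n^2 + 4*n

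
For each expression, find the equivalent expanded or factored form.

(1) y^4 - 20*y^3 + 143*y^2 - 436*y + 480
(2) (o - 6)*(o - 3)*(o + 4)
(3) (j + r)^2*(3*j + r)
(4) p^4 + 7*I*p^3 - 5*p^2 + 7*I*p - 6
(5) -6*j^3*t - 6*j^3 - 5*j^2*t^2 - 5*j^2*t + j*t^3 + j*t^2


(1) = (y - 8)*(y - 5)*(y - 4)*(y - 3)
(2) = o^3 - 5*o^2 - 18*o + 72
(3) = 3*j^3 + 7*j^2*r + 5*j*r^2 + r^3
(4) = (p - I)*(p + I)^2*(p + 6*I)
(5) = (-6*j + t)*(j + t)*(j*t + j)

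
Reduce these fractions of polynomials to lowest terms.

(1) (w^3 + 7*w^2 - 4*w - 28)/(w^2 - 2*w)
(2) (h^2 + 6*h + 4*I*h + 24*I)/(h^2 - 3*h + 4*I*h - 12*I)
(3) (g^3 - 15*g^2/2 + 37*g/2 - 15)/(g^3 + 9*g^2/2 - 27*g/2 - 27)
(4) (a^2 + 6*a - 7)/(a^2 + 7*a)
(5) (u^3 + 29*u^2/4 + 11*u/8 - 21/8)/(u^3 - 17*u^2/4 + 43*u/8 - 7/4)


(1) = (w^2 + 9*w + 14)/w
(2) = (h + 6)/(h - 3)
(3) = (2*g^2 - 9*g + 10)/(2*g^2 + 15*g + 18)
(4) = (a - 1)/a
(5) = (4*u^2 + 31*u + 21)/(4*u^2 - 15*u + 14)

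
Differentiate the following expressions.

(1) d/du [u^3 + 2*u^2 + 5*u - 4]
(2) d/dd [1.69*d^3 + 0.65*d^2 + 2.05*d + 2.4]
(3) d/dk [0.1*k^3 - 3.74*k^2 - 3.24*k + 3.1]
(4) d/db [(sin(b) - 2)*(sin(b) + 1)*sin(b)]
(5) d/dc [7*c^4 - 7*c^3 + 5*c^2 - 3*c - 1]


(1) = 3*u^2 + 4*u + 5
(2) = 5.07*d^2 + 1.3*d + 2.05
(3) = 0.3*k^2 - 7.48*k - 3.24
(4) = (3*sin(b)^2 - 2*sin(b) - 2)*cos(b)
(5) = 28*c^3 - 21*c^2 + 10*c - 3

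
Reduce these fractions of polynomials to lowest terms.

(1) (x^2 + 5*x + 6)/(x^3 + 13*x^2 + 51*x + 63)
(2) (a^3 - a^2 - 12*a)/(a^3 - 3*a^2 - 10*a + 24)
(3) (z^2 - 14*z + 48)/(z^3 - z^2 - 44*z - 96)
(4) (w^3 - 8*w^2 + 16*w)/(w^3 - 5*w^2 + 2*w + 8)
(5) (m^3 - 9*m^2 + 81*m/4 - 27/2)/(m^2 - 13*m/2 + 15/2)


(1) = (x + 2)/(x^2 + 10*x + 21)
(2) = a/(a - 2)
(3) = (z - 6)/(z^2 + 7*z + 12)
(4) = (w^2 - 4*w)/(w^2 - w - 2)
(5) = (2*m^2 - 15*m + 18)/(2*m - 10)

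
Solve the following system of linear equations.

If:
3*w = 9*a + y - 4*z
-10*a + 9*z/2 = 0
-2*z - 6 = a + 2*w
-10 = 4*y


Then:
a = -117/149
w = -257/298
y = -5/2
z = -260/149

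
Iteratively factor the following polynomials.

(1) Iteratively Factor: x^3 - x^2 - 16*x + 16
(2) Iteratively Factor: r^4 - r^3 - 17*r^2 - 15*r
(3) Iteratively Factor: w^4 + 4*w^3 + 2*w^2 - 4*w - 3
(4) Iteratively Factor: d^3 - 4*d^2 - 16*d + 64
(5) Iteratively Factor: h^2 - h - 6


(1) = (x - 1)*(x^2 - 16) = (x - 4)*(x - 1)*(x + 4)
(2) = (r + 3)*(r^3 - 4*r^2 - 5*r) = (r - 5)*(r + 3)*(r^2 + r) = r*(r - 5)*(r + 3)*(r + 1)
(3) = (w - 1)*(w^3 + 5*w^2 + 7*w + 3) = (w - 1)*(w + 1)*(w^2 + 4*w + 3) = (w - 1)*(w + 1)^2*(w + 3)
(4) = (d - 4)*(d^2 - 16) = (d - 4)^2*(d + 4)
(5) = (h - 3)*(h + 2)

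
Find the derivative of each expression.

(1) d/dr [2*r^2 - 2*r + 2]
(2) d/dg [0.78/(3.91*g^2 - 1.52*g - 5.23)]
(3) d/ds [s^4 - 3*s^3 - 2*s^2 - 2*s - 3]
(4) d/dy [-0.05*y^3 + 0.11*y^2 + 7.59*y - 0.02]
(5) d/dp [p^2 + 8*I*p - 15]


(1) = 4*r - 2
(2) = (1.1856 - 6.0996*g)/(-3.91*g^2 + 1.52*g + 5.23)^2
(3) = 4*s^3 - 9*s^2 - 4*s - 2
(4) = -0.15*y^2 + 0.22*y + 7.59
(5) = 2*p + 8*I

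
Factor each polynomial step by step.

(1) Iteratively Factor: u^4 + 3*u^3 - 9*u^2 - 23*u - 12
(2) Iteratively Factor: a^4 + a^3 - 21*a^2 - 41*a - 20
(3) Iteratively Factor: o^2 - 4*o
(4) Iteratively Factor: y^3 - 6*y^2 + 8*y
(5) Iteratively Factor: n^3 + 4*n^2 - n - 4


(1) = (u + 1)*(u^3 + 2*u^2 - 11*u - 12) = (u + 1)*(u + 4)*(u^2 - 2*u - 3) = (u - 3)*(u + 1)*(u + 4)*(u + 1)
(2) = (a + 1)*(a^3 - 21*a - 20) = (a + 1)^2*(a^2 - a - 20) = (a - 5)*(a + 1)^2*(a + 4)
(3) = (o - 4)*(o)
(4) = (y)*(y^2 - 6*y + 8) = y*(y - 2)*(y - 4)
(5) = (n - 1)*(n^2 + 5*n + 4) = (n - 1)*(n + 4)*(n + 1)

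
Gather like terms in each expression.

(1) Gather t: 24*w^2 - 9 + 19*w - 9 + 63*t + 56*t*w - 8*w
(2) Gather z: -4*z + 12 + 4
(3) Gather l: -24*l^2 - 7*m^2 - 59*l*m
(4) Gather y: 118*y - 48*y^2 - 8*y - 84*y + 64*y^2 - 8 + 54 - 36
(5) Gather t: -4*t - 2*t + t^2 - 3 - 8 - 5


(1) = t*(56*w + 63) + 24*w^2 + 11*w - 18
(2) = 16 - 4*z
(3) = -24*l^2 - 59*l*m - 7*m^2
(4) = 16*y^2 + 26*y + 10
(5) = t^2 - 6*t - 16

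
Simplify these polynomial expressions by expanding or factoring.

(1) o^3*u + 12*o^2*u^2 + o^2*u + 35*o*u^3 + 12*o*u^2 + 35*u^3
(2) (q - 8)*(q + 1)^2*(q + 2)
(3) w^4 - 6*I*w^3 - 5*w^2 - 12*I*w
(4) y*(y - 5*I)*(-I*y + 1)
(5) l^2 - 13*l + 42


(1) = (o + 5*u)*(o + 7*u)*(o*u + u)
(2) = q^4 - 4*q^3 - 27*q^2 - 38*q - 16
(3) = w*(w - 4*I)*(w - 3*I)*(w + I)
(4) = -I*y^3 - 4*y^2 - 5*I*y
(5) = (l - 7)*(l - 6)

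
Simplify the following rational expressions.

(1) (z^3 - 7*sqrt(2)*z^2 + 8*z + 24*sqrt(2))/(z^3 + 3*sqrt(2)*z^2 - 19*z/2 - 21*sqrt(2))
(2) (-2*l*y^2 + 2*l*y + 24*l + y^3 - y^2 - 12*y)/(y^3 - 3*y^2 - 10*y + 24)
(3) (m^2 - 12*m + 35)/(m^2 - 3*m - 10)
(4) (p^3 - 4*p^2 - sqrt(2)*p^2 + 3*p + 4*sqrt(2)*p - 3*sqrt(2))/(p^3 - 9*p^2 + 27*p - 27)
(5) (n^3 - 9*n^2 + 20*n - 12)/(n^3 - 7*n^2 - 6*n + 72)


(1) = (2*z^2 - 10*sqrt(2)*z - 24)/(2*z^2 + 10*sqrt(2)*z + 21)
(2) = (-2*l + y)/(y - 2)
(3) = (m - 7)/(m + 2)
(4) = (p^2 + p*(-sqrt(2) - 1) + sqrt(2))/(p^2 - 6*p + 9)
(5) = (n^2 - 3*n + 2)/(n^2 - n - 12)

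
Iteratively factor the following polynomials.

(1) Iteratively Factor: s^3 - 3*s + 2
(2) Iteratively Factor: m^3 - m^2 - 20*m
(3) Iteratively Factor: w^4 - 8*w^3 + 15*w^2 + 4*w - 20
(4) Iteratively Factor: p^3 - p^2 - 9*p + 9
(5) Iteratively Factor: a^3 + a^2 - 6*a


(1) = (s + 2)*(s^2 - 2*s + 1) = (s - 1)*(s + 2)*(s - 1)
(2) = (m - 5)*(m^2 + 4*m) = (m - 5)*(m + 4)*(m)
(3) = (w - 2)*(w^3 - 6*w^2 + 3*w + 10) = (w - 5)*(w - 2)*(w^2 - w - 2) = (w - 5)*(w - 2)*(w + 1)*(w - 2)
(4) = (p - 1)*(p^2 - 9) = (p - 1)*(p + 3)*(p - 3)
(5) = (a - 2)*(a^2 + 3*a) = (a - 2)*(a + 3)*(a)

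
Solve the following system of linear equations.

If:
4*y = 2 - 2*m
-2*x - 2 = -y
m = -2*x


Then:
m = 3
x = -3/2
y = -1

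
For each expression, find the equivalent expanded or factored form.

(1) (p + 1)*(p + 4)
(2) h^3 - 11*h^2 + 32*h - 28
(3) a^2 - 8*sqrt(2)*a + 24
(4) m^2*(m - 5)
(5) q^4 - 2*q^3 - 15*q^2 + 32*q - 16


(1) = p^2 + 5*p + 4
(2) = (h - 7)*(h - 2)^2
(3) = (a - 6*sqrt(2))*(a - 2*sqrt(2))
(4) = m^3 - 5*m^2
(5) = (q - 4)*(q - 1)^2*(q + 4)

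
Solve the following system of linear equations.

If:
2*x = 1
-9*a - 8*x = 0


Then:
a = -4/9
x = 1/2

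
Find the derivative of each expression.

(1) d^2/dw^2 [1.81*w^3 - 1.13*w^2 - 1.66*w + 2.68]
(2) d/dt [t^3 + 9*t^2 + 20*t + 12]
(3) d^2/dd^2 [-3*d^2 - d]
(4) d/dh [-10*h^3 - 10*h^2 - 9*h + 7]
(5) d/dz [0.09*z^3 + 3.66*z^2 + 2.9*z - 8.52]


(1) = 10.86*w - 2.26
(2) = 3*t^2 + 18*t + 20
(3) = -6
(4) = -30*h^2 - 20*h - 9
(5) = 0.27*z^2 + 7.32*z + 2.9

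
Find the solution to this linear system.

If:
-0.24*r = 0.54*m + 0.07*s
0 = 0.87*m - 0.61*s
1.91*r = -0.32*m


Then:
m = 0.00
r = 0.00
s = 0.00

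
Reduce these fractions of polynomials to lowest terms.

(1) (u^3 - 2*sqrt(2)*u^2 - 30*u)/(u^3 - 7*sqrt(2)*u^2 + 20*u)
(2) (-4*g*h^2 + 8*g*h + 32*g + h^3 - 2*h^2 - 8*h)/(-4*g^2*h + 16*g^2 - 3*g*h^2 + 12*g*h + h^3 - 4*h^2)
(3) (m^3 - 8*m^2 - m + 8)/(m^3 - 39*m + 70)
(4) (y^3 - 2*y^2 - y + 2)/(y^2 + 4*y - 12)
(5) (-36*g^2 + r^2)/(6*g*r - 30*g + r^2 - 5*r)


(1) = (u + 3*sqrt(2))/(u - 2*sqrt(2))
(2) = (h + 2)/(g + h)
(3) = (m^3 - 8*m^2 - m + 8)/(m^3 - 39*m + 70)
(4) = (y^2 - 1)/(y + 6)
(5) = (-6*g + r)/(r - 5)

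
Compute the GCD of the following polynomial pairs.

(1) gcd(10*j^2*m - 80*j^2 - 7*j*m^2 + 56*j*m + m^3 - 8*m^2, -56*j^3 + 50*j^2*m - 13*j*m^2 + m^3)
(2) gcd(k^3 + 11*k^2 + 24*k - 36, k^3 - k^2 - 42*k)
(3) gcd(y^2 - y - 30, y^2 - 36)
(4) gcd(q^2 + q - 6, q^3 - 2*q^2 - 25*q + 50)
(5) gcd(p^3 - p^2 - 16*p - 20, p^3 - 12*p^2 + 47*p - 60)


(1) = 2*j - m
(2) = gcd((k - 1)*(k + 6)^2, k*(k - 7)*(k + 6)) = k + 6
(3) = y - 6
(4) = gcd((q - 2)*(q + 3), (q - 5)*(q - 2)*(q + 5)) = q - 2
(5) = gcd((p - 5)*(p + 2)^2, (p - 5)*(p - 4)*(p - 3)) = p - 5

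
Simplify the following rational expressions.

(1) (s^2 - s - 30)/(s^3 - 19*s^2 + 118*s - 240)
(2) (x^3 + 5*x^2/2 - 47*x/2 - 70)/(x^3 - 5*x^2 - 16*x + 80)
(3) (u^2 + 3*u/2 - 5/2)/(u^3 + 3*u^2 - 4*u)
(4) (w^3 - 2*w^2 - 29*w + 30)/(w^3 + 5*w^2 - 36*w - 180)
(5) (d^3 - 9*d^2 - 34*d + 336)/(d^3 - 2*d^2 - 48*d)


(1) = (s + 5)/(s^2 - 13*s + 40)
(2) = (2*x + 7)/(2*x - 8)
(3) = (2*u + 5)/(2*u^2 + 8*u)
(4) = (w - 1)/(w + 6)
(5) = (d - 7)/d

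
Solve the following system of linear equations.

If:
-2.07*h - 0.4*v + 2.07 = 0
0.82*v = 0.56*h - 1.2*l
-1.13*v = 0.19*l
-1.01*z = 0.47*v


Then:
h = 1.02
l = 0.54
v = -0.09
z = 0.04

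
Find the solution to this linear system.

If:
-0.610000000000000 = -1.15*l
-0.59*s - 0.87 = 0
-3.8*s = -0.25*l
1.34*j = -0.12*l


Then:
No Solution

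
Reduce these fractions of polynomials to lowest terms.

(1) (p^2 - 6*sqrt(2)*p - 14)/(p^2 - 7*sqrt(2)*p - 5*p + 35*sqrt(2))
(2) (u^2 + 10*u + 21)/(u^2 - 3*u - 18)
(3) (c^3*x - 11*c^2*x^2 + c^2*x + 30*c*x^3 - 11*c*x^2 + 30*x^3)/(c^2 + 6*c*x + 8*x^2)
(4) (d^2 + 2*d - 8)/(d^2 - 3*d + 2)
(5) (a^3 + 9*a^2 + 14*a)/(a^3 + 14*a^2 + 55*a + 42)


(1) = (p + sqrt(2))/(p - 5)
(2) = (u + 7)/(u - 6)
(3) = (c^3*x - 11*c^2*x^2 + c^2*x + 30*c*x^3 - 11*c*x^2 + 30*x^3)/(c^2 + 6*c*x + 8*x^2)
(4) = (d + 4)/(d - 1)
(5) = (a^2 + 2*a)/(a^2 + 7*a + 6)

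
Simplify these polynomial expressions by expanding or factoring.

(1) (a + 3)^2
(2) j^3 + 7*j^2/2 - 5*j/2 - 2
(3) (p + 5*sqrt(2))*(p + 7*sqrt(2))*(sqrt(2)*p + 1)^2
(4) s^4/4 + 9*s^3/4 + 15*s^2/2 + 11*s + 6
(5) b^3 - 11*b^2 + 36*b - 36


(1) = a^2 + 6*a + 9
(2) = (j - 1)*(j + 1/2)*(j + 4)
(3) = 2*p^4 + 26*sqrt(2)*p^3 + 189*p^2 + 152*sqrt(2)*p + 70
(4) = (s/2 + 1)^2*(s + 2)*(s + 3)
(5) = (b - 6)*(b - 3)*(b - 2)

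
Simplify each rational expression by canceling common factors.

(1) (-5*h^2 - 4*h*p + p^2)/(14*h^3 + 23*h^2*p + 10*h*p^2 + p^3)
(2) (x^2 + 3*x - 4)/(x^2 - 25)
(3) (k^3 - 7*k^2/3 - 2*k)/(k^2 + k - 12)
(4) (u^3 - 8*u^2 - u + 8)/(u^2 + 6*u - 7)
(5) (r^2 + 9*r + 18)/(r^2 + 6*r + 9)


(1) = (-5*h + p)/(14*h^2 + 9*h*p + p^2)
(2) = (x^2 + 3*x - 4)/(x^2 - 25)
(3) = (3*k^2 + 2*k)/(3*k + 12)
(4) = (u^2 - 7*u - 8)/(u + 7)
(5) = (r + 6)/(r + 3)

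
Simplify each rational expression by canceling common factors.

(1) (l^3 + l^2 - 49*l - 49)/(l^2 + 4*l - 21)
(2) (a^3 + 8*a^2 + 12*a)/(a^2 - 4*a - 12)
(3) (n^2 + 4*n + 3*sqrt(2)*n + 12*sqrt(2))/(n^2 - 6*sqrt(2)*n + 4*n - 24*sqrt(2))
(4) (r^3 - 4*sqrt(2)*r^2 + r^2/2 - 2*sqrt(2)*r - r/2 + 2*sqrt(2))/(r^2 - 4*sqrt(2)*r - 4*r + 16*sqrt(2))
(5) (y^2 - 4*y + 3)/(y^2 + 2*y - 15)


(1) = (l^2 - 6*l - 7)/(l - 3)
(2) = (a^2 + 6*a)/(a - 6)
(3) = (n + 3*sqrt(2))/(n - 6*sqrt(2))
(4) = (2*r^2 + r - 1)/(2*r - 8)
(5) = (y - 1)/(y + 5)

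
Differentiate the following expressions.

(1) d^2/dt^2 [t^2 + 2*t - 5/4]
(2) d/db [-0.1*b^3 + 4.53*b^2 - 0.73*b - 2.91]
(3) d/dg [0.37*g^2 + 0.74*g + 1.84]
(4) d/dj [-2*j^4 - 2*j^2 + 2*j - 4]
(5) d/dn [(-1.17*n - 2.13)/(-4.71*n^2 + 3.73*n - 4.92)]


(1) = 2
(2) = -0.3*b^2 + 9.06*b - 0.73
(3) = 0.74*g + 0.74
(4) = -8*j^3 - 4*j + 2
(5) = (-5.5107*n^2 - 20.0646*n + 13.7013)/(22.1841*n^4 - 35.1366*n^3 + 60.2593*n^2 - 36.7032*n + 24.2064)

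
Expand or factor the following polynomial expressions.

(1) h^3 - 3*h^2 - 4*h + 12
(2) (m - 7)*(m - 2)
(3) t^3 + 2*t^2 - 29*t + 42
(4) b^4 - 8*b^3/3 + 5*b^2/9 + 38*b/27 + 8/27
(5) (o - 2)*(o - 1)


(1) = (h - 3)*(h - 2)*(h + 2)
(2) = m^2 - 9*m + 14
(3) = (t - 3)*(t - 2)*(t + 7)
(4) = (b - 2)*(b - 4/3)*(b + 1/3)^2
(5) = o^2 - 3*o + 2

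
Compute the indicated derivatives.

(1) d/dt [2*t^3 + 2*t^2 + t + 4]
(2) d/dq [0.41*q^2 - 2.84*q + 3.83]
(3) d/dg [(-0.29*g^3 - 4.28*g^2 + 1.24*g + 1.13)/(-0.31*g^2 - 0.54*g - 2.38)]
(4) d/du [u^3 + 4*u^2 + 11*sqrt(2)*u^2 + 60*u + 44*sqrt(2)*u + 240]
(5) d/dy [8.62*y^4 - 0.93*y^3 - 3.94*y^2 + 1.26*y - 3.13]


(1) = 6*t^2 + 4*t + 1
(2) = 0.82*q - 2.84
(3) = (0.0899*g^4 + 0.3132*g^3 + 4.7662*g^2 + 21.0734*g - 2.341)/(0.0961*g^4 + 0.3348*g^3 + 1.7672*g^2 + 2.5704*g + 5.6644)
(4) = 3*u^2 + 8*u + 22*sqrt(2)*u + 60 + 44*sqrt(2)
(5) = 34.48*y^3 - 2.79*y^2 - 7.88*y + 1.26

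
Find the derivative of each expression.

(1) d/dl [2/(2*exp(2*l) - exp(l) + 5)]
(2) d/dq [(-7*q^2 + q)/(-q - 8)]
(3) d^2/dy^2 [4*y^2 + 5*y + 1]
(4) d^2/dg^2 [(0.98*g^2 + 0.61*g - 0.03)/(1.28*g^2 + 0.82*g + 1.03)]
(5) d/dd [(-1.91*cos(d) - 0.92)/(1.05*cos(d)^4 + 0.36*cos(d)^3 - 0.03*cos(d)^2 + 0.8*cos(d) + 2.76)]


(1) = (2 - 8*exp(l))*exp(l)/(2*exp(2*l) - exp(l) + 5)^2
(2) = (7*q^2 + 112*q - 8)/(q^2 + 16*q + 64)
(3) = 8
(4) = (-0.058368*g^3 - 8.047104*g^2 - 5.014272*g + 1.087712)/(2.097152*g^6 + 4.030464*g^5 + 7.644672*g^4 + 7.037896*g^3 + 6.151572*g^2 + 2.609814*g + 1.092727)
(5) = (-6.0165*cos(d)^4 - 5.2392*cos(d)^3 - 0.9363*cos(d)^2 + 0.0552*cos(d) + 4.5356)*sin(d)/(1.1025*cos(d)^8 + 0.756*cos(d)^7 + 0.0666*cos(d)^6 + 1.6584*cos(d)^5 + 6.3729*cos(d)^4 + 1.9392*cos(d)^3 + 0.4744*cos(d)^2 + 4.416*cos(d) + 7.6176)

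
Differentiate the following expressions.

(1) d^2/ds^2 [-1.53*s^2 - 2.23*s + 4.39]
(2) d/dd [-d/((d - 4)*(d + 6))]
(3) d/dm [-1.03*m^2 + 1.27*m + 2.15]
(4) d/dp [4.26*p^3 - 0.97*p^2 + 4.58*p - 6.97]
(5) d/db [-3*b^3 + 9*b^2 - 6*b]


(1) = -3.06000000000000
(2) = (d^2 + 24)/(d^4 + 4*d^3 - 44*d^2 - 96*d + 576)
(3) = 1.27 - 2.06*m
(4) = 12.78*p^2 - 1.94*p + 4.58
(5) = -9*b^2 + 18*b - 6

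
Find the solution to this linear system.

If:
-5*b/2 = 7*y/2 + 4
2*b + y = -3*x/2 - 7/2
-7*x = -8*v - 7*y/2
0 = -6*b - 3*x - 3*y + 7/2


Then:
b = 163/18
v = -1393/288
x = -28/3
y = -137/18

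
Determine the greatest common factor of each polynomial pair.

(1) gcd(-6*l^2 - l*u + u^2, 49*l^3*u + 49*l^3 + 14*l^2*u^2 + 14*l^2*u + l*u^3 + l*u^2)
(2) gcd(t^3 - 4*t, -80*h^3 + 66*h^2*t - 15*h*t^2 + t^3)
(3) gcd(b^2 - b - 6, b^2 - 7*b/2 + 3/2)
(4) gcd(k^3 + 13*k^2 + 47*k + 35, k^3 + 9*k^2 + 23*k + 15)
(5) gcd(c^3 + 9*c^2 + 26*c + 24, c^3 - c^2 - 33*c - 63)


(1) = gcd((-3*l + u)*(2*l + u), (7*l + u)^2*(l*u + l)) = 1
(2) = gcd(t*(t - 2)*(t + 2), (-8*h + t)*(-5*h + t)*(-2*h + t)) = 1
(3) = b - 3
(4) = k^2 + 6*k + 5
(5) = gcd((c + 2)*(c + 3)*(c + 4), (c - 7)*(c + 3)^2) = c + 3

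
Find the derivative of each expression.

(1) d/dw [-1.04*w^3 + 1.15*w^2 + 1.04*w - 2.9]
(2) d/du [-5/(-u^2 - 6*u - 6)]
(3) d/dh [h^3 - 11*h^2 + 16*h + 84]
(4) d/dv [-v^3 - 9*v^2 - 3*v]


(1) = -3.12*w^2 + 2.3*w + 1.04
(2) = 10*(-u - 3)/(u^2 + 6*u + 6)^2
(3) = 3*h^2 - 22*h + 16
(4) = -3*v^2 - 18*v - 3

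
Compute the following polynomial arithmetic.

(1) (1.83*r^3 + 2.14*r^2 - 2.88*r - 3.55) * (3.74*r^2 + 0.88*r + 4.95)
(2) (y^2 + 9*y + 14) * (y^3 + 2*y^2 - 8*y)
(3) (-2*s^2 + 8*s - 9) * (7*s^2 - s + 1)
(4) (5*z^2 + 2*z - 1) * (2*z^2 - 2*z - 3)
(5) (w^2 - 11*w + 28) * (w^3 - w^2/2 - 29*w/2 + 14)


(1) = 6.8442*r^5 + 9.614*r^4 + 0.1705*r^3 - 5.2184*r^2 - 17.38*r - 17.5725
(2) = y^5 + 11*y^4 + 24*y^3 - 44*y^2 - 112*y
(3) = -14*s^4 + 58*s^3 - 73*s^2 + 17*s - 9
(4) = 10*z^4 - 6*z^3 - 21*z^2 - 4*z + 3
(5) = w^5 - 23*w^4/2 + 19*w^3 + 319*w^2/2 - 560*w + 392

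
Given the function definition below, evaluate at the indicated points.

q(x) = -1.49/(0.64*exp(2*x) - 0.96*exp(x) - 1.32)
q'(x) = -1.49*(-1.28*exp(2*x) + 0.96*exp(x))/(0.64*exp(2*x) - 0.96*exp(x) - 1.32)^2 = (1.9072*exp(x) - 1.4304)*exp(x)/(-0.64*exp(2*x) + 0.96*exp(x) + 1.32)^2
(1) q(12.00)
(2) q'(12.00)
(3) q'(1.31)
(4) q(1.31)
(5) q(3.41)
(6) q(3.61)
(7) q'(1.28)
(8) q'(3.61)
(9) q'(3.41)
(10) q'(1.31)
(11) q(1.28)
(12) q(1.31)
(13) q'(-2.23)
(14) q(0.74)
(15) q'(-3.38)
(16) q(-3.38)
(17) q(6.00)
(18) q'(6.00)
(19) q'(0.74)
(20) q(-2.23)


(1) = -0.00
(2) = 0.00
(3) = 1.36
(4) = -0.38
(5) = -0.00
(6) = -0.00
(7) = 1.59
(8) = 0.00
(9) = 0.01
(10) = 1.36
(11) = -0.42
(12) = -0.38
(13) = -0.07
(14) = 2.86
(15) = -0.03
(16) = 1.10
(17) = -0.00
(18) = 0.00
(19) = 19.85
(20) = 1.05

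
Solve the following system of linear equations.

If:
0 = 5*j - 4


Then:
j = 4/5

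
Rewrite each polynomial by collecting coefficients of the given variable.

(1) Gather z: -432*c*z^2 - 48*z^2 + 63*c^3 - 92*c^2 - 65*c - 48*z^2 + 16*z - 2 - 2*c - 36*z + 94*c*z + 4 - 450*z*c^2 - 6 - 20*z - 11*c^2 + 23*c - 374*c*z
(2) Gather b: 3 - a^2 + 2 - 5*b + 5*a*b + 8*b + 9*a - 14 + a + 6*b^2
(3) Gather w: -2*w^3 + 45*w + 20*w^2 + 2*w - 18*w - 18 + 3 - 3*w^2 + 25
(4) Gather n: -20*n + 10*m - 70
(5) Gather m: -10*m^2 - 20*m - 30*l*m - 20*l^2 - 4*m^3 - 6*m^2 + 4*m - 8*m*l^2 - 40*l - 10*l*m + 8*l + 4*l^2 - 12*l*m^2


(1) = 63*c^3 - 103*c^2 - 44*c + z^2*(-432*c - 96) + z*(-450*c^2 - 280*c - 40) - 4
(2) = -a^2 + 10*a + 6*b^2 + b*(5*a + 3) - 9
(3) = -2*w^3 + 17*w^2 + 29*w + 10
(4) = 10*m - 20*n - 70
(5) = -16*l^2 - 32*l - 4*m^3 + m^2*(-12*l - 16) + m*(-8*l^2 - 40*l - 16)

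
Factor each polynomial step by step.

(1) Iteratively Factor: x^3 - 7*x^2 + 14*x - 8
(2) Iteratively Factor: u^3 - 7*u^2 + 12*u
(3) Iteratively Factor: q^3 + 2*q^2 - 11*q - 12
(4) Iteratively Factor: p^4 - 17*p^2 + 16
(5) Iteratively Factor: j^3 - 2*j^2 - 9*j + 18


(1) = (x - 2)*(x^2 - 5*x + 4) = (x - 4)*(x - 2)*(x - 1)
(2) = (u)*(u^2 - 7*u + 12) = u*(u - 3)*(u - 4)
(3) = (q + 4)*(q^2 - 2*q - 3) = (q + 1)*(q + 4)*(q - 3)
(4) = (p - 1)*(p^3 + p^2 - 16*p - 16) = (p - 1)*(p + 1)*(p^2 - 16) = (p - 4)*(p - 1)*(p + 1)*(p + 4)
(5) = (j - 3)*(j^2 + j - 6) = (j - 3)*(j + 3)*(j - 2)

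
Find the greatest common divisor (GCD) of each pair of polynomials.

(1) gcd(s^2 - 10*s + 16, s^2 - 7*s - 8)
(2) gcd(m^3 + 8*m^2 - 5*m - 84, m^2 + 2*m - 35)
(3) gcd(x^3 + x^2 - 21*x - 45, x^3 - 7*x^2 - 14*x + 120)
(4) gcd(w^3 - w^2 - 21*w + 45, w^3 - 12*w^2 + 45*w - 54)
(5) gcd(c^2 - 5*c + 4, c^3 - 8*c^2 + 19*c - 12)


(1) = gcd((s - 8)*(s - 2), (s - 8)*(s + 1)) = s - 8
(2) = gcd((m - 3)*(m + 4)*(m + 7), (m - 5)*(m + 7)) = m + 7
(3) = x - 5
(4) = w^2 - 6*w + 9
(5) = gcd((c - 4)*(c - 1), (c - 4)*(c - 3)*(c - 1)) = c^2 - 5*c + 4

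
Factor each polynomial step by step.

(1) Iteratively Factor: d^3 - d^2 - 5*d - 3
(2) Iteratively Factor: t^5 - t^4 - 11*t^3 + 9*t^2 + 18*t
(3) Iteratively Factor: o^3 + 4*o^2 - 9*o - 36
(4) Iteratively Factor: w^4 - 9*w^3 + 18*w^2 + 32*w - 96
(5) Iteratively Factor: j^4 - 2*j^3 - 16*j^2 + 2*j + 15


(1) = (d - 3)*(d^2 + 2*d + 1) = (d - 3)*(d + 1)*(d + 1)
(2) = (t - 2)*(t^4 + t^3 - 9*t^2 - 9*t) = t*(t - 2)*(t^3 + t^2 - 9*t - 9) = t*(t - 2)*(t + 1)*(t^2 - 9) = t*(t - 3)*(t - 2)*(t + 1)*(t + 3)
(3) = (o + 4)*(o^2 - 9) = (o - 3)*(o + 4)*(o + 3)
(4) = (w + 2)*(w^3 - 11*w^2 + 40*w - 48) = (w - 4)*(w + 2)*(w^2 - 7*w + 12) = (w - 4)*(w - 3)*(w + 2)*(w - 4)
(5) = (j + 1)*(j^3 - 3*j^2 - 13*j + 15) = (j + 1)*(j + 3)*(j^2 - 6*j + 5) = (j - 5)*(j + 1)*(j + 3)*(j - 1)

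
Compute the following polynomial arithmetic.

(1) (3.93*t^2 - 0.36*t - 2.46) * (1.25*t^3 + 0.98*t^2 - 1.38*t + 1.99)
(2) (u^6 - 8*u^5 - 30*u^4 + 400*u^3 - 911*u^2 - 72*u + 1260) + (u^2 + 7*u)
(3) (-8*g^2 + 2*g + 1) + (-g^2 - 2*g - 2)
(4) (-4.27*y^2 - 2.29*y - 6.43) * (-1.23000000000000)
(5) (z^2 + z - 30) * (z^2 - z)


(1) = 4.9125*t^5 + 3.4014*t^4 - 8.8512*t^3 + 5.9067*t^2 + 2.6784*t - 4.8954
(2) = u^6 - 8*u^5 - 30*u^4 + 400*u^3 - 910*u^2 - 65*u + 1260
(3) = -9*g^2 - 1
(4) = 5.2521*y^2 + 2.8167*y + 7.9089
(5) = z^4 - 31*z^2 + 30*z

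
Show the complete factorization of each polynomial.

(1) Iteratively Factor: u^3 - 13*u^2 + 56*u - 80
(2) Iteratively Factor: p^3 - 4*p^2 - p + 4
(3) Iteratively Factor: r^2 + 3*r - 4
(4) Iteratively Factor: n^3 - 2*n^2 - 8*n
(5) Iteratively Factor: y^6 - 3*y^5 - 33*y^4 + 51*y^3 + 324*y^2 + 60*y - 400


(1) = (u - 4)*(u^2 - 9*u + 20) = (u - 4)^2*(u - 5)
(2) = (p - 4)*(p^2 - 1) = (p - 4)*(p - 1)*(p + 1)
(3) = (r + 4)*(r - 1)
(4) = (n)*(n^2 - 2*n - 8) = n*(n - 4)*(n + 2)
(5) = (y - 1)*(y^5 - 2*y^4 - 35*y^3 + 16*y^2 + 340*y + 400) = (y - 1)*(y + 4)*(y^4 - 6*y^3 - 11*y^2 + 60*y + 100) = (y - 1)*(y + 2)*(y + 4)*(y^3 - 8*y^2 + 5*y + 50) = (y - 5)*(y - 1)*(y + 2)*(y + 4)*(y^2 - 3*y - 10) = (y - 5)^2*(y - 1)*(y + 2)*(y + 4)*(y + 2)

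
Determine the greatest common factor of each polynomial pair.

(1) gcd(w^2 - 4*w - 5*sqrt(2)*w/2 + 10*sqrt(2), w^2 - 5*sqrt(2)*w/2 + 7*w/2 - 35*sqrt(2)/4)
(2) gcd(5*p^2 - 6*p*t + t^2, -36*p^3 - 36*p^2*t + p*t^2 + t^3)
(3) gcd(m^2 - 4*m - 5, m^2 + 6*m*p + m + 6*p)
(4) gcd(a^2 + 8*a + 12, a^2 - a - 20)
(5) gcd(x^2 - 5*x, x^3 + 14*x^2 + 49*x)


(1) = gcd((w - 4)*(w - 5*sqrt(2)/2), (w + 7/2)*(w - 5*sqrt(2)/2)) = w - 5*sqrt(2)/2
(2) = gcd((-5*p + t)*(-p + t), (-6*p + t)*(p + t)*(6*p + t)) = 1
(3) = m + 1
(4) = 1
(5) = x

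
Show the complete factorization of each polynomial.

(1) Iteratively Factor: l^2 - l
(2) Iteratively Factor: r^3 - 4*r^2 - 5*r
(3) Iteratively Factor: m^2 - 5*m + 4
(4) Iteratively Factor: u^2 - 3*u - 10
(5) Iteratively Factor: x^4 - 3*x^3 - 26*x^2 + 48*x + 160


(1) = (l - 1)*(l)
(2) = (r - 5)*(r^2 + r) = (r - 5)*(r + 1)*(r)
(3) = (m - 1)*(m - 4)
(4) = (u - 5)*(u + 2)
(5) = (x + 2)*(x^3 - 5*x^2 - 16*x + 80) = (x - 4)*(x + 2)*(x^2 - x - 20) = (x - 4)*(x + 2)*(x + 4)*(x - 5)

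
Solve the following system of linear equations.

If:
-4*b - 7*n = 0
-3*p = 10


Then:
b = -7*n/4
p = -10/3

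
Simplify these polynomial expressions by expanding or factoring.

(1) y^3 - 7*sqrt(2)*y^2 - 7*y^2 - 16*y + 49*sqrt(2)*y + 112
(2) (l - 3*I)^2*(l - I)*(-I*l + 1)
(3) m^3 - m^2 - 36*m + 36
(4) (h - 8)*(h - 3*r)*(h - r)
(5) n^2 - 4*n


(1) = (y - 7)*(y - 8*sqrt(2))*(y + sqrt(2))
(2) = -I*l^4 - 6*l^3 + 8*I*l^2 - 6*l + 9*I
(3) = (m - 6)*(m - 1)*(m + 6)
(4) = h^3 - 4*h^2*r - 8*h^2 + 3*h*r^2 + 32*h*r - 24*r^2
(5) = n*(n - 4)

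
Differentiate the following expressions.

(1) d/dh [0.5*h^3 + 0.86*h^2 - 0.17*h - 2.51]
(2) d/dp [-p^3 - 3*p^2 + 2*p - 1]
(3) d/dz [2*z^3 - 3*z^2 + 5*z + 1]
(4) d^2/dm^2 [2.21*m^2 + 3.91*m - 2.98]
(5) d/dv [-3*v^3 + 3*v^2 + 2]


(1) = 1.5*h^2 + 1.72*h - 0.17
(2) = -3*p^2 - 6*p + 2
(3) = 6*z^2 - 6*z + 5
(4) = 4.42000000000000
(5) = 3*v*(2 - 3*v)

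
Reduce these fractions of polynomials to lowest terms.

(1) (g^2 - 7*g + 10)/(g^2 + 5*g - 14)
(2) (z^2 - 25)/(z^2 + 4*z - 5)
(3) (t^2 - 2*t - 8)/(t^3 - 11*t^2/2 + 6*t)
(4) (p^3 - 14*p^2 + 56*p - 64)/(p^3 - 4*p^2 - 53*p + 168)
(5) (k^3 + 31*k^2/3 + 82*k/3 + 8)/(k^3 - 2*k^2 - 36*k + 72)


(1) = (g - 5)/(g + 7)
(2) = (z - 5)/(z - 1)
(3) = (2*t + 4)/(2*t^2 - 3*t)
(4) = (p^2 - 6*p + 8)/(p^2 + 4*p - 21)
(5) = (3*k^2 + 13*k + 4)/(3*k^2 - 24*k + 36)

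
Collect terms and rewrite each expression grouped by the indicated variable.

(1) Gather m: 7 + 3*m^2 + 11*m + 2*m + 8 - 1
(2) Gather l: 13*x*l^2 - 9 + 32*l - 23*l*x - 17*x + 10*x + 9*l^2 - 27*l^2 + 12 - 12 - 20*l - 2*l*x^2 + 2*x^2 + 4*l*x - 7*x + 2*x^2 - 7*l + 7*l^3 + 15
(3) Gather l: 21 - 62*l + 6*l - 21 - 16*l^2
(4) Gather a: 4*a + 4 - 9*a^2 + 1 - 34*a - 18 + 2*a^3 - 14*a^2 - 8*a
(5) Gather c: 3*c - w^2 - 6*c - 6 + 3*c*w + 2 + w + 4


(1) = 3*m^2 + 13*m + 14
(2) = 7*l^3 + l^2*(13*x - 18) + l*(-2*x^2 - 19*x + 5) + 4*x^2 - 14*x + 6
(3) = -16*l^2 - 56*l
(4) = 2*a^3 - 23*a^2 - 38*a - 13
(5) = c*(3*w - 3) - w^2 + w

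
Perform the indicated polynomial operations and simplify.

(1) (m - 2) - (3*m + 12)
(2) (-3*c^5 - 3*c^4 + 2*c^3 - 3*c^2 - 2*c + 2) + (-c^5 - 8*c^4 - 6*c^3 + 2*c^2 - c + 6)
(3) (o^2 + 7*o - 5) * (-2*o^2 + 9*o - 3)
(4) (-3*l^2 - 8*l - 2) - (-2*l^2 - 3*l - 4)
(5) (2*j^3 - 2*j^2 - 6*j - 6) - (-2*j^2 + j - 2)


(1) = -2*m - 14
(2) = -4*c^5 - 11*c^4 - 4*c^3 - c^2 - 3*c + 8
(3) = -2*o^4 - 5*o^3 + 70*o^2 - 66*o + 15
(4) = -l^2 - 5*l + 2
(5) = 2*j^3 - 7*j - 4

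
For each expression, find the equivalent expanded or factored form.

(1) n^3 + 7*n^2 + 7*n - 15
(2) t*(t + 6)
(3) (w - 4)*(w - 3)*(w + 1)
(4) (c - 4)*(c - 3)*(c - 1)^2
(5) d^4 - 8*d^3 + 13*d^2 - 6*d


(1) = (n - 1)*(n + 3)*(n + 5)
(2) = t^2 + 6*t
(3) = w^3 - 6*w^2 + 5*w + 12
(4) = c^4 - 9*c^3 + 27*c^2 - 31*c + 12
(5) = d*(d - 6)*(d - 1)^2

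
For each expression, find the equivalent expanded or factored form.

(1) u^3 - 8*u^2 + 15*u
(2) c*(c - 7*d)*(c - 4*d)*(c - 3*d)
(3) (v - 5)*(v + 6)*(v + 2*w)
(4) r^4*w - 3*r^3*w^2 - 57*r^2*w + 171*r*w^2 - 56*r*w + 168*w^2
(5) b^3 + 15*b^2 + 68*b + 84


(1) = u*(u - 5)*(u - 3)
(2) = c^4 - 14*c^3*d + 61*c^2*d^2 - 84*c*d^3
(3) = v^3 + 2*v^2*w + v^2 + 2*v*w - 30*v - 60*w
(4) = (r - 8)*(r + 7)*(r - 3*w)*(r*w + w)
(5) = (b + 2)*(b + 6)*(b + 7)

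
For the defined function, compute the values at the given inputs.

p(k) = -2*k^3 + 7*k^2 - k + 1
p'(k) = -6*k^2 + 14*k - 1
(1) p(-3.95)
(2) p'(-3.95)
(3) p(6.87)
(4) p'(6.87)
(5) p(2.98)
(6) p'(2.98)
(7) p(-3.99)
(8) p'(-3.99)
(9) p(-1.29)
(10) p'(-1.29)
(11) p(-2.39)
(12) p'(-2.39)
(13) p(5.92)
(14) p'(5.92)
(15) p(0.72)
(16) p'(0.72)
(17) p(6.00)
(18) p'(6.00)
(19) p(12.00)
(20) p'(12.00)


(1) = 237.43
(2) = -149.92
(3) = -323.98
(4) = -188.00
(5) = 7.26
(6) = -12.56
(7) = 243.47
(8) = -152.38
(9) = 18.23
(10) = -29.04
(11) = 70.68
(12) = -68.73
(13) = -174.54
(14) = -128.40
(15) = 3.16
(16) = 5.97
(17) = -185.00
(18) = -133.00
(19) = -2459.00
(20) = -697.00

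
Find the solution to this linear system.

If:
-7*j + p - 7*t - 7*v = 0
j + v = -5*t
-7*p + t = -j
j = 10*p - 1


Then:
j = 197/83
p = 28/83
t = -1/83
v = -192/83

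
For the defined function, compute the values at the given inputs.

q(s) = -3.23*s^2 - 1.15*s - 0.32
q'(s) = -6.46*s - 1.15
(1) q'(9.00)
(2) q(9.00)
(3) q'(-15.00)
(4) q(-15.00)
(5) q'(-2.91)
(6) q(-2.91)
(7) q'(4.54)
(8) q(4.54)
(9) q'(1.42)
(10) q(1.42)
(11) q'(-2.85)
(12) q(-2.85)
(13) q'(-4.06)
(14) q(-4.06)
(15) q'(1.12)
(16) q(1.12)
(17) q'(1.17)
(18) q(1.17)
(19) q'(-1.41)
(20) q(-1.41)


(1) = -59.29
(2) = -272.30
(3) = 95.75
(4) = -709.82
(5) = 17.65
(6) = -24.33
(7) = -30.48
(8) = -72.12
(9) = -10.32
(10) = -8.47
(11) = 17.26
(12) = -23.28
(13) = 25.08
(14) = -48.89
(15) = -8.39
(16) = -5.66
(17) = -8.71
(18) = -6.09
(19) = 7.96
(20) = -5.12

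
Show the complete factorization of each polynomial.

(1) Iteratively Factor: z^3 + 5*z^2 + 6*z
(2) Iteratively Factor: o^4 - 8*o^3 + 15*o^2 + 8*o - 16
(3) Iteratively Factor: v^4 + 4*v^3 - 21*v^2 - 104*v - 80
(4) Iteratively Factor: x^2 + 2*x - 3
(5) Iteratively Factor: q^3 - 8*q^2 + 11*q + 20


(1) = (z)*(z^2 + 5*z + 6) = z*(z + 3)*(z + 2)
(2) = (o - 4)*(o^3 - 4*o^2 - o + 4) = (o - 4)^2*(o^2 - 1) = (o - 4)^2*(o - 1)*(o + 1)
(3) = (v + 1)*(v^3 + 3*v^2 - 24*v - 80) = (v + 1)*(v + 4)*(v^2 - v - 20) = (v + 1)*(v + 4)^2*(v - 5)
(4) = (x + 3)*(x - 1)
(5) = (q - 5)*(q^2 - 3*q - 4) = (q - 5)*(q - 4)*(q + 1)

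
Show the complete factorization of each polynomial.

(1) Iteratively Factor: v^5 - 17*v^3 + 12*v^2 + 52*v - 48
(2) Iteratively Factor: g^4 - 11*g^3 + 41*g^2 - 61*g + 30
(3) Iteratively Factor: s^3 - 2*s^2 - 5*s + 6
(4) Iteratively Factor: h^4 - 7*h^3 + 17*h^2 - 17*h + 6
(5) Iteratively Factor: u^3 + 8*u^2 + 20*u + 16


(1) = (v + 4)*(v^4 - 4*v^3 - v^2 + 16*v - 12) = (v + 2)*(v + 4)*(v^3 - 6*v^2 + 11*v - 6) = (v - 2)*(v + 2)*(v + 4)*(v^2 - 4*v + 3) = (v - 3)*(v - 2)*(v + 2)*(v + 4)*(v - 1)
(2) = (g - 5)*(g^3 - 6*g^2 + 11*g - 6) = (g - 5)*(g - 3)*(g^2 - 3*g + 2) = (g - 5)*(g - 3)*(g - 1)*(g - 2)
(3) = (s - 3)*(s^2 + s - 2) = (s - 3)*(s - 1)*(s + 2)
(4) = (h - 1)*(h^3 - 6*h^2 + 11*h - 6) = (h - 2)*(h - 1)*(h^2 - 4*h + 3) = (h - 2)*(h - 1)^2*(h - 3)
(5) = (u + 4)*(u^2 + 4*u + 4) = (u + 2)*(u + 4)*(u + 2)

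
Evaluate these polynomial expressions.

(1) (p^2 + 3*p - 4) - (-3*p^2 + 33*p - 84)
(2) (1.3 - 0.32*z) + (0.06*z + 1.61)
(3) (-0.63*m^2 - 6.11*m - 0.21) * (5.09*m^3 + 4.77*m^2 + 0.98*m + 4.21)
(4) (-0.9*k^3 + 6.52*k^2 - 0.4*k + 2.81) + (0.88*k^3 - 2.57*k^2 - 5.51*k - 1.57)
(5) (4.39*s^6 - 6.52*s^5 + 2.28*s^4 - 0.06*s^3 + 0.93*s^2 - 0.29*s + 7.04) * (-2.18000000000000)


(1) = 4*p^2 - 30*p + 80
(2) = 2.91 - 0.26*z
(3) = -3.2067*m^5 - 34.105*m^4 - 30.831*m^3 - 9.6418*m^2 - 25.9289*m - 0.8841
(4) = -0.02*k^3 + 3.95*k^2 - 5.91*k + 1.24
(5) = -9.5702*s^6 + 14.2136*s^5 - 4.9704*s^4 + 0.1308*s^3 - 2.0274*s^2 + 0.6322*s - 15.3472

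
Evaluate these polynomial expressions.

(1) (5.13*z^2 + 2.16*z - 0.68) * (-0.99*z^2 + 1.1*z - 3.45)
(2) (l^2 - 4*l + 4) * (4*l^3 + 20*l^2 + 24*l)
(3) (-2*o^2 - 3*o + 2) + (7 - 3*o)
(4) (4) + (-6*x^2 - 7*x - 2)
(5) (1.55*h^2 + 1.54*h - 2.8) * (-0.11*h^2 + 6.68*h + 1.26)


(1) = -5.0787*z^4 + 3.5046*z^3 - 14.6493*z^2 - 8.2*z + 2.346
(2) = 4*l^5 + 4*l^4 - 40*l^3 - 16*l^2 + 96*l
(3) = -2*o^2 - 6*o + 9
(4) = -6*x^2 - 7*x + 2
(5) = -0.1705*h^4 + 10.1846*h^3 + 12.5482*h^2 - 16.7636*h - 3.528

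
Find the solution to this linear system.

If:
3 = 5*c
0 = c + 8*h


Then:
c = 3/5
h = -3/40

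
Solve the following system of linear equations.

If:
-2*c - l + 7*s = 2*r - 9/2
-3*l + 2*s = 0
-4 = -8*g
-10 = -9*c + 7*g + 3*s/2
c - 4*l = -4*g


Then:
c = 26/15
g = 1/2
l = 14/15
r = 99/20
s = 7/5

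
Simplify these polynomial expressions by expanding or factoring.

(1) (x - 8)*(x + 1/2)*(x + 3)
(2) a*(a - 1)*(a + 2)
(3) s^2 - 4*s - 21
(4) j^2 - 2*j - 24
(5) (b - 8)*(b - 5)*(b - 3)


(1) = x^3 - 9*x^2/2 - 53*x/2 - 12
(2) = a^3 + a^2 - 2*a
(3) = (s - 7)*(s + 3)
(4) = (j - 6)*(j + 4)
(5) = b^3 - 16*b^2 + 79*b - 120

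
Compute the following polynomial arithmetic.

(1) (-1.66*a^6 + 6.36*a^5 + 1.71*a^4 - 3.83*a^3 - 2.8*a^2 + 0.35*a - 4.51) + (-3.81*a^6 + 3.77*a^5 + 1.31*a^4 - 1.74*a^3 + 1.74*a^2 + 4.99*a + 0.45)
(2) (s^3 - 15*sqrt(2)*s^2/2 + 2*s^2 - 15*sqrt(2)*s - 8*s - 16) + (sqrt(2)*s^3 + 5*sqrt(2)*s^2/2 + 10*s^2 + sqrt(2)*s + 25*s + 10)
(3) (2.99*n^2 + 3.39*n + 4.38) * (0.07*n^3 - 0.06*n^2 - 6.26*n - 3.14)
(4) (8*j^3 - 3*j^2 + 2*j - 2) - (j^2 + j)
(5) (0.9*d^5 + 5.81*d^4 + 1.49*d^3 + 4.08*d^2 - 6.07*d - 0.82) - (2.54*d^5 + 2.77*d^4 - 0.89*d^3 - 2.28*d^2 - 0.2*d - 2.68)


(1) = -5.47*a^6 + 10.13*a^5 + 3.02*a^4 - 5.57*a^3 - 1.06*a^2 + 5.34*a - 4.06
(2) = s^3 + sqrt(2)*s^3 - 5*sqrt(2)*s^2 + 12*s^2 - 14*sqrt(2)*s + 17*s - 6
(3) = 0.2093*n^5 + 0.0579*n^4 - 18.6142*n^3 - 30.8728*n^2 - 38.0634*n - 13.7532
(4) = 8*j^3 - 4*j^2 + j - 2
(5) = -1.64*d^5 + 3.04*d^4 + 2.38*d^3 + 6.36*d^2 - 5.87*d + 1.86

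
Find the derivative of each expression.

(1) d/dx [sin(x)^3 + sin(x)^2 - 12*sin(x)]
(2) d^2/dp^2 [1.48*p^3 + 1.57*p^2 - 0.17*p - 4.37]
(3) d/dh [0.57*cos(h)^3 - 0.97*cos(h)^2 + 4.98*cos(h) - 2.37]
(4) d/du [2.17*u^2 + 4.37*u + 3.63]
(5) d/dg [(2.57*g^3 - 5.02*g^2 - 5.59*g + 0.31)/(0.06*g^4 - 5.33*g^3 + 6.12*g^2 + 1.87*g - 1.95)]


(1) = (3*sin(x)^2 + 2*sin(x) - 12)*cos(x)
(2) = 8.88*p + 3.14
(3) = (-1.71*cos(h)^2 + 1.94*cos(h) - 4.98)*sin(h)
(4) = 4.34*u + 4.37
(5) = (-0.1542*g^6 + 0.6024*g^5 - 10.022*g^4 - 50.052*g^3 + 14.7458*g^2 + 15.7836*g + 10.3208)/(0.0036*g^8 - 0.6396*g^7 + 29.1433*g^6 - 65.0148*g^5 + 17.2862*g^4 + 43.6758*g^3 - 20.3711*g^2 - 7.293*g + 3.8025)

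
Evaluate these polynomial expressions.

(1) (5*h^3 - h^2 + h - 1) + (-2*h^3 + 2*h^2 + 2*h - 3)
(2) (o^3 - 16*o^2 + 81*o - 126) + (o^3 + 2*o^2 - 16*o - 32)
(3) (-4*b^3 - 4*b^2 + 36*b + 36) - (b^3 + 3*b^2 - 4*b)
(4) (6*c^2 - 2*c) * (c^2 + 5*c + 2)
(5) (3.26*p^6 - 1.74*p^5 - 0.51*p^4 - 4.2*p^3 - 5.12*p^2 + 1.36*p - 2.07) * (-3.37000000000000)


(1) = 3*h^3 + h^2 + 3*h - 4
(2) = 2*o^3 - 14*o^2 + 65*o - 158
(3) = -5*b^3 - 7*b^2 + 40*b + 36
(4) = 6*c^4 + 28*c^3 + 2*c^2 - 4*c
(5) = -10.9862*p^6 + 5.8638*p^5 + 1.7187*p^4 + 14.154*p^3 + 17.2544*p^2 - 4.5832*p + 6.9759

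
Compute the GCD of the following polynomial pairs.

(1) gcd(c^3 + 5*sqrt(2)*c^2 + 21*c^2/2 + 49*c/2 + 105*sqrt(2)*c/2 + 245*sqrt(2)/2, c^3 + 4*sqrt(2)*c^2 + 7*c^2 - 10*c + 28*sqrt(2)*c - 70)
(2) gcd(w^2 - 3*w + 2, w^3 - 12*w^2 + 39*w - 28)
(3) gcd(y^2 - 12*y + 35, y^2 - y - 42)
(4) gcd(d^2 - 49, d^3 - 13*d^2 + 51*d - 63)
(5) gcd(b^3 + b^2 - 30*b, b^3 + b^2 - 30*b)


(1) = c^2 + c*(7 + 5*sqrt(2)) + 35*sqrt(2)
(2) = gcd((w - 2)*(w - 1), (w - 7)*(w - 4)*(w - 1)) = w - 1
(3) = y - 7
(4) = gcd((d - 7)*(d + 7), (d - 7)*(d - 3)^2) = d - 7
(5) = gcd(b*(b - 5)*(b + 6), b*(b - 5)*(b + 6)) = b^3 + b^2 - 30*b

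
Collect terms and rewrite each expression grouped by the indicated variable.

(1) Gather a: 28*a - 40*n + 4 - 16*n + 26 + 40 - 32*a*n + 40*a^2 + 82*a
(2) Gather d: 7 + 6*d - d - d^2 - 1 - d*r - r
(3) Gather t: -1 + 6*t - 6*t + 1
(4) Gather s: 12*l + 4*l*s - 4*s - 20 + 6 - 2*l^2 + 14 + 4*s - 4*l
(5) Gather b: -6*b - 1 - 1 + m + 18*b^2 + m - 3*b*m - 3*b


(1) = 40*a^2 + a*(110 - 32*n) - 56*n + 70
(2) = -d^2 + d*(5 - r) - r + 6
(3) = 0
(4) = -2*l^2 + 4*l*s + 8*l
(5) = 18*b^2 + b*(-3*m - 9) + 2*m - 2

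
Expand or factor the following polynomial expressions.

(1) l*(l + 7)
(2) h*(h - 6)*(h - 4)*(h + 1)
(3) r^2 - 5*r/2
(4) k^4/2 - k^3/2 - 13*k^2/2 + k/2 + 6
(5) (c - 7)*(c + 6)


(1) = l^2 + 7*l
(2) = h^4 - 9*h^3 + 14*h^2 + 24*h
(3) = r*(r - 5/2)
(4) = (k/2 + 1/2)*(k - 4)*(k - 1)*(k + 3)
(5) = c^2 - c - 42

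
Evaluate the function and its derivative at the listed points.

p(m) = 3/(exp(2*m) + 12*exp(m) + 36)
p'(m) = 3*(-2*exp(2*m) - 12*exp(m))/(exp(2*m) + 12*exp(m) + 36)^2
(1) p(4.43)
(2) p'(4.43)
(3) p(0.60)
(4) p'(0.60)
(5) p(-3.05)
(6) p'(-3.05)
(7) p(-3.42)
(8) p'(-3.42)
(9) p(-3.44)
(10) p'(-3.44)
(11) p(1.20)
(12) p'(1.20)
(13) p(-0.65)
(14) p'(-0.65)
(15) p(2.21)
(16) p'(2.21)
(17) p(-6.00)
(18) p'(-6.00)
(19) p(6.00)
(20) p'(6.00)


(1) = 0.00
(2) = -0.00
(3) = 0.05
(4) = -0.02
(5) = 0.08
(6) = -0.00
(7) = 0.08
(8) = -0.00
(9) = 0.08
(10) = -0.00
(11) = 0.03
(12) = -0.02
(13) = 0.07
(14) = -0.01
(15) = 0.01
(16) = -0.02
(17) = 0.08
(18) = -0.00
(19) = 0.00
(20) = -0.00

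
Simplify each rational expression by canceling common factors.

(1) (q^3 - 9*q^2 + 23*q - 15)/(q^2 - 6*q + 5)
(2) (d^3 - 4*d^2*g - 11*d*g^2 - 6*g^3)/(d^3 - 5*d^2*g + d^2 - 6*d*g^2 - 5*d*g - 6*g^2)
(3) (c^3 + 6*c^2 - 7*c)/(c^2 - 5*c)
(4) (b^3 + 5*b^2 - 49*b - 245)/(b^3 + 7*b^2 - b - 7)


(1) = q - 3
(2) = (d + g)/(d + 1)
(3) = (c^2 + 6*c - 7)/(c - 5)
(4) = (b^2 - 2*b - 35)/(b^2 - 1)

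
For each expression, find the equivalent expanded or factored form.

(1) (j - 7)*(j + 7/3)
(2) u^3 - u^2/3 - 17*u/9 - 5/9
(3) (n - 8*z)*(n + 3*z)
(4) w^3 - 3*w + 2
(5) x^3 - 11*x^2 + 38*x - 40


(1) = j^2 - 14*j/3 - 49/3
(2) = (u - 5/3)*(u + 1/3)*(u + 1)
(3) = n^2 - 5*n*z - 24*z^2
(4) = (w - 1)^2*(w + 2)
(5) = (x - 5)*(x - 4)*(x - 2)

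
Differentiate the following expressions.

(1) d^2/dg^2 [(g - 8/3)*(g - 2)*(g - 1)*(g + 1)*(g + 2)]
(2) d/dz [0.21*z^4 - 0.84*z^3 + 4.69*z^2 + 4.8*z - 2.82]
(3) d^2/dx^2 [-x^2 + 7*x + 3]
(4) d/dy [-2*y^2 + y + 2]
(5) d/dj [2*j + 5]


(1) = 20*g^3 - 32*g^2 - 30*g + 80/3
(2) = 0.84*z^3 - 2.52*z^2 + 9.38*z + 4.8
(3) = -2
(4) = 1 - 4*y
(5) = 2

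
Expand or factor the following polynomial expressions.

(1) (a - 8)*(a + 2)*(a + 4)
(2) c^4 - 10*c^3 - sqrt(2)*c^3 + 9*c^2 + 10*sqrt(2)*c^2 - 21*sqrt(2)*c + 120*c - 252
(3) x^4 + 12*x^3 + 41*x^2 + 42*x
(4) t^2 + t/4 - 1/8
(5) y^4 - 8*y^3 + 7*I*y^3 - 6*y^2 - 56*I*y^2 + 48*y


(1) = a^3 - 2*a^2 - 40*a - 64
(2) = (c - 7)*(c - 3)*(c - 3*sqrt(2))*(c + 2*sqrt(2))
(3) = x*(x + 2)*(x + 3)*(x + 7)
(4) = (t - 1/4)*(t + 1/2)
(5) = y*(y - 8)*(y + I)*(y + 6*I)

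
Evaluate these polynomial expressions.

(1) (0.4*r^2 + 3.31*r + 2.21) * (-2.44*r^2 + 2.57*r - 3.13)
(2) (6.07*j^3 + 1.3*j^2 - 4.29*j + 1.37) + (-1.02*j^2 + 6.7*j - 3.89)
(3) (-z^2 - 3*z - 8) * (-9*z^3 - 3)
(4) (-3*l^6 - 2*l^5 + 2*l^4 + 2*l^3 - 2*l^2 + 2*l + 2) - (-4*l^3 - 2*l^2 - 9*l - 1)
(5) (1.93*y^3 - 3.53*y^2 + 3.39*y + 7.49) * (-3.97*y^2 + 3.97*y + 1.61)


(1) = -0.976*r^4 - 7.0484*r^3 + 1.8623*r^2 - 4.6806*r - 6.9173
(2) = 6.07*j^3 + 0.28*j^2 + 2.41*j - 2.52
(3) = 9*z^5 + 27*z^4 + 72*z^3 + 3*z^2 + 9*z + 24
(4) = -3*l^6 - 2*l^5 + 2*l^4 + 6*l^3 + 11*l + 3
(5) = -7.6621*y^5 + 21.6762*y^4 - 24.3651*y^3 - 21.9603*y^2 + 35.1932*y + 12.0589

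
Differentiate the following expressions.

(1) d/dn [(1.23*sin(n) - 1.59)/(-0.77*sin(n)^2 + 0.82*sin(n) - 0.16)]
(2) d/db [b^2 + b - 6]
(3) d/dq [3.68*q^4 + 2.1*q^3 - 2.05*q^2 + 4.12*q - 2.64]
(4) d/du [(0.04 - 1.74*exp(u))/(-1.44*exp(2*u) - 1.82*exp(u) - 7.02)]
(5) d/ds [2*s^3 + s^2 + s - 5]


(1) = (0.9471*sin(n)^2 - 2.4486*sin(n) + 1.107)*cos(n)/(0.5929*sin(n)^4 - 1.2628*sin(n)^3 + 0.9188*sin(n)^2 - 0.2624*sin(n) + 0.0256)
(2) = 2*b + 1
(3) = 14.72*q^3 + 6.3*q^2 - 4.1*q + 4.12
(4) = (-2.5056*exp(2*u) + 0.1152*exp(u) + 12.2876)*exp(u)/(2.0736*exp(4*u) + 5.2416*exp(3*u) + 23.53*exp(2*u) + 25.5528*exp(u) + 49.2804)
(5) = 6*s^2 + 2*s + 1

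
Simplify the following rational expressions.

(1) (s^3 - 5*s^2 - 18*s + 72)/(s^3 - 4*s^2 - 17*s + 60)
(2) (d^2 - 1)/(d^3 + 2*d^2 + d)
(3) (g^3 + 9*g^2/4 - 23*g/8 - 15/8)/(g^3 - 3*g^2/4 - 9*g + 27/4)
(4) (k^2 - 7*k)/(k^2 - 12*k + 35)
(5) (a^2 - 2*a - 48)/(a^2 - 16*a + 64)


(1) = (s - 6)/(s - 5)
(2) = (d - 1)/(d^2 + d)
(3) = (8*g^2 - 6*g - 5)/(8*g^2 - 30*g + 18)
(4) = k/(k - 5)
(5) = (a + 6)/(a - 8)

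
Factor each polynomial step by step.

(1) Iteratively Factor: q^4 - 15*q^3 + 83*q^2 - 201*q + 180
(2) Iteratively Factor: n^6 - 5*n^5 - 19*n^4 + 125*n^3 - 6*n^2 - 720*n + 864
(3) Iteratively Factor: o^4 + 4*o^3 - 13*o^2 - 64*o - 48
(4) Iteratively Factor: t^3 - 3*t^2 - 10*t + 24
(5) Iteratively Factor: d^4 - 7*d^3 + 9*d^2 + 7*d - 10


(1) = (q - 4)*(q^3 - 11*q^2 + 39*q - 45) = (q - 4)*(q - 3)*(q^2 - 8*q + 15) = (q - 4)*(q - 3)^2*(q - 5)
(2) = (n - 3)*(n^5 - 2*n^4 - 25*n^3 + 50*n^2 + 144*n - 288) = (n - 4)*(n - 3)*(n^4 + 2*n^3 - 17*n^2 - 18*n + 72) = (n - 4)*(n - 3)*(n + 3)*(n^3 - n^2 - 14*n + 24) = (n - 4)*(n - 3)*(n - 2)*(n + 3)*(n^2 + n - 12) = (n - 4)*(n - 3)^2*(n - 2)*(n + 3)*(n + 4)
(3) = (o - 4)*(o^3 + 8*o^2 + 19*o + 12) = (o - 4)*(o + 1)*(o^2 + 7*o + 12) = (o - 4)*(o + 1)*(o + 3)*(o + 4)
(4) = (t - 4)*(t^2 + t - 6) = (t - 4)*(t + 3)*(t - 2)
(5) = (d - 5)*(d^3 - 2*d^2 - d + 2) = (d - 5)*(d - 1)*(d^2 - d - 2) = (d - 5)*(d - 2)*(d - 1)*(d + 1)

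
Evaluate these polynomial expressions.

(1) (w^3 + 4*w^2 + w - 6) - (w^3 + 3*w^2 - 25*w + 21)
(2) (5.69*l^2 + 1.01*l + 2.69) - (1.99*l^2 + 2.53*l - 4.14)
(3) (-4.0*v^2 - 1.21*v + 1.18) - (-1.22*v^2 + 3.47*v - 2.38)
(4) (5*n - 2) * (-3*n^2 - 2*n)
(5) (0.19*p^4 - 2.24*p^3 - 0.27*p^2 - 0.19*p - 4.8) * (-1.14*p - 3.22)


(1) = w^2 + 26*w - 27
(2) = 3.7*l^2 - 1.52*l + 6.83
(3) = -2.78*v^2 - 4.68*v + 3.56
(4) = -15*n^3 - 4*n^2 + 4*n
(5) = -0.2166*p^5 + 1.9418*p^4 + 7.5206*p^3 + 1.086*p^2 + 6.0838*p + 15.456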